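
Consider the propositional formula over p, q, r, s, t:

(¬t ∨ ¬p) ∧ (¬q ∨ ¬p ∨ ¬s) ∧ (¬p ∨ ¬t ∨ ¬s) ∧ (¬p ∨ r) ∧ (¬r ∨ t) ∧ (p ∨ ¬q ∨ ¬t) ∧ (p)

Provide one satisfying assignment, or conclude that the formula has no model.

UNSATISFIABLE

The clause (p) is unit, so p = True.
The clause (¬t) is unit, so t = False.
The clause (r) is unit, so r = True.
That conflicts with the unit clause (¬r).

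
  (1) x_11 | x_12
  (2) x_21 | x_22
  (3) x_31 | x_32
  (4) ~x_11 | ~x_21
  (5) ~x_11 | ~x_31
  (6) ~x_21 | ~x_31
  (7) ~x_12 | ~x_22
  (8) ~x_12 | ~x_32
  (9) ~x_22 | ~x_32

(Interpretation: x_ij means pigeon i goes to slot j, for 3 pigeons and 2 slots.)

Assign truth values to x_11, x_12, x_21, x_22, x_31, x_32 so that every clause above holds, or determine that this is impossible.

Branch on x_11: set x_11 = 1.
The clause (~x_21) is unit, so x_21 = 0.
The clause (x_22) is unit, so x_22 = 1.
The clause (~x_31) is unit, so x_31 = 0.
The clause (x_32) is unit, so x_32 = 1.
But (~x_32) is also a unit clause — contradiction.
Backtrack on x_11: now try x_11 = 0.
The clause (x_12) is unit, so x_12 = 1.
The clause (~x_22) is unit, so x_22 = 0.
The clause (x_21) is unit, so x_21 = 1.
The clause (~x_31) is unit, so x_31 = 0.
The clause (x_32) is unit, so x_32 = 1.
But (~x_32) is also a unit clause — contradiction.
Neither x_11 = 1 nor x_11 = 0 works.

UNSATISFIABLE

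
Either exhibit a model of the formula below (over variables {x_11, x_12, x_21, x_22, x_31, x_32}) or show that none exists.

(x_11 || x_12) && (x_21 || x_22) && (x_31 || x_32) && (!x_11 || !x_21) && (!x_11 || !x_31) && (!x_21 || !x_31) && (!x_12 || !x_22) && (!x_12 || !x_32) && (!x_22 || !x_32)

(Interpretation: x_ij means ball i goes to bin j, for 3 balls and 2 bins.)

Case x_11 = true:
(!x_21) alone gives x_21 = false.
(x_22) alone gives x_22 = true.
(!x_31) alone gives x_31 = false.
(x_32) alone gives x_32 = true.
That conflicts with the unit clause (!x_32).
That branch fails; take x_11 = false instead.
(x_12) alone gives x_12 = true.
(!x_22) alone gives x_22 = false.
(x_21) alone gives x_21 = true.
(!x_31) alone gives x_31 = false.
(x_32) alone gives x_32 = true.
That conflicts with the unit clause (!x_32).
Either choice for x_11 ends in contradiction.

UNSATISFIABLE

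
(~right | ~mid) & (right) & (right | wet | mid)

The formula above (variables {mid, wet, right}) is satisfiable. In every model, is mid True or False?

False

Suppose mid = 1.
The clause (~right) is unit, so right = 0.
That conflicts with the unit clause (right).
So every satisfying assignment has mid = False.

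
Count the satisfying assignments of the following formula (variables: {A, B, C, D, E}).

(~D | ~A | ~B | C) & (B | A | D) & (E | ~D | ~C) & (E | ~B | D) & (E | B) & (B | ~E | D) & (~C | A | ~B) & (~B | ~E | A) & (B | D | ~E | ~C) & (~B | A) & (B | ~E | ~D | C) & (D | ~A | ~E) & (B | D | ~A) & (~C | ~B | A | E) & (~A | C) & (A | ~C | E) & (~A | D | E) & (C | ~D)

There are 2^5 = 32 truth assignments over (A, B, C, D, E).
Split on B. With B = 1, the clauses containing B are satisfied and ~B drops from the rest; 1 of the 2^4 = 16 assignments to the other variables satisfy what remains.
With B = 0, by the same count on the reduced clause set, 2 assignments work.
Total: 1 + 2 = 3.

3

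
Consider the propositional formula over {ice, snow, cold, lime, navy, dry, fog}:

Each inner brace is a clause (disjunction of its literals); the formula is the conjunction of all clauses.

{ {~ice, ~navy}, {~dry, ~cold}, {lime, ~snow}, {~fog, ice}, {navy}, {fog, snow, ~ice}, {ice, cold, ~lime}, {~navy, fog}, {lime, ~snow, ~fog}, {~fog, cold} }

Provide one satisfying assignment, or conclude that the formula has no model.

UNSATISFIABLE

Unit clause (navy) forces navy = 1.
Unit clause (~ice) forces ice = 0.
Unit clause (~fog) forces fog = 0.
But (fog) is also a unit clause — contradiction.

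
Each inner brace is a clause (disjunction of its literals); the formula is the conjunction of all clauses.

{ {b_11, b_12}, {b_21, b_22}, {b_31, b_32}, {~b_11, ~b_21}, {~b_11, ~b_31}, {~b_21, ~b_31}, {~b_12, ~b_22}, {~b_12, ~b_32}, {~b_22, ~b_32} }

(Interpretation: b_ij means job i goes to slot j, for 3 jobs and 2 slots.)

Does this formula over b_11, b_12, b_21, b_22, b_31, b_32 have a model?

Suppose b_11 = 1.
From the singleton clause (~b_21), b_21 = 0.
From the singleton clause (b_22), b_22 = 1.
From the singleton clause (~b_31), b_31 = 0.
From the singleton clause (b_32), b_32 = 1.
Now (~b_32) is unsatisfied and unit — conflict.
So b_11 must be the other value — set b_11 = 0.
From the singleton clause (b_12), b_12 = 1.
From the singleton clause (~b_22), b_22 = 0.
From the singleton clause (b_21), b_21 = 1.
From the singleton clause (~b_31), b_31 = 0.
From the singleton clause (b_32), b_32 = 1.
Now (~b_32) is unsatisfied and unit — conflict.
Either choice for b_11 ends in contradiction.
No assignment satisfies every clause.

Unsatisfiable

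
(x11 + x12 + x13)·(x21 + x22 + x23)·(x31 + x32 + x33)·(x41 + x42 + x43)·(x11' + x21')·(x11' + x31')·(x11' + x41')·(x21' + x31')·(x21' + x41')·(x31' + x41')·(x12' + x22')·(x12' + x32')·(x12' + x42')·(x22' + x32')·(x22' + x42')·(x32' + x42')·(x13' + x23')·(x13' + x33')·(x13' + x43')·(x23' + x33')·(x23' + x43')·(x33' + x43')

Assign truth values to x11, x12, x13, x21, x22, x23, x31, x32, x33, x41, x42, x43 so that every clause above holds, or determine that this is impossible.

Case x11 = 0:
Case x12 = 1:
From the singleton clause (x22'), x22 = 0.
From the singleton clause (x32'), x32 = 0.
From the singleton clause (x42'), x42 = 0.
Case x21 = 1:
From the singleton clause (x31'), x31 = 0.
From the singleton clause (x33), x33 = 1.
From the singleton clause (x41'), x41 = 0.
From the singleton clause (x43), x43 = 1.
Now (x43') is unsatisfied and unit — conflict.
So x21 must be the other value — set x21 = 0.
From the singleton clause (x23), x23 = 1.
From the singleton clause (x13'), x13 = 0.
From the singleton clause (x33'), x33 = 0.
From the singleton clause (x31), x31 = 1.
From the singleton clause (x41'), x41 = 0.
From the singleton clause (x43), x43 = 1.
Now (x43') is unsatisfied and unit — conflict.
Either choice for x21 ends in contradiction.
So x12 must be the other value — set x12 = 0.
From the singleton clause (x13), x13 = 1.
From the singleton clause (x23'), x23 = 0.
From the singleton clause (x33'), x33 = 0.
From the singleton clause (x43'), x43 = 0.
Case x21 = 1:
From the singleton clause (x31'), x31 = 0.
From the singleton clause (x32), x32 = 1.
From the singleton clause (x41'), x41 = 0.
From the singleton clause (x42), x42 = 1.
Now (x42') is unsatisfied and unit — conflict.
So x21 must be the other value — set x21 = 0.
From the singleton clause (x22), x22 = 1.
From the singleton clause (x32'), x32 = 0.
From the singleton clause (x31), x31 = 1.
From the singleton clause (x41'), x41 = 0.
From the singleton clause (x42), x42 = 1.
Now (x42') is unsatisfied and unit — conflict.
Either choice for x21 ends in contradiction.
Either choice for x12 ends in contradiction.
So x11 must be the other value — set x11 = 1.
From the singleton clause (x21'), x21 = 0.
From the singleton clause (x31'), x31 = 0.
From the singleton clause (x41'), x41 = 0.
Case x22 = 1:
From the singleton clause (x12'), x12 = 0.
From the singleton clause (x32'), x32 = 0.
From the singleton clause (x33), x33 = 1.
From the singleton clause (x42'), x42 = 0.
From the singleton clause (x43), x43 = 1.
Now (x43') is unsatisfied and unit — conflict.
So x22 must be the other value — set x22 = 0.
From the singleton clause (x23), x23 = 1.
From the singleton clause (x13'), x13 = 0.
From the singleton clause (x33'), x33 = 0.
From the singleton clause (x32), x32 = 1.
From the singleton clause (x12'), x12 = 0.
From the singleton clause (x42'), x42 = 0.
From the singleton clause (x43), x43 = 1.
Now (x43') is unsatisfied and unit — conflict.
Either choice for x22 ends in contradiction.
Either choice for x11 ends in contradiction.

UNSATISFIABLE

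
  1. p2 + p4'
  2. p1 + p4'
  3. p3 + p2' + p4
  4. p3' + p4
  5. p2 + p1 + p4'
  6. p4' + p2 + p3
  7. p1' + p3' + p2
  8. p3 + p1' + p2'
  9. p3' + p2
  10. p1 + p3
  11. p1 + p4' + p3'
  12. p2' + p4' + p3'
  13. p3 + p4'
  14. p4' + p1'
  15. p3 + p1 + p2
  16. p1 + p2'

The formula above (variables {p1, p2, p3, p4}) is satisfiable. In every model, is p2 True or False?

False

Suppose p2 = 1.
The clause (p1) is unit, so p1 = 1.
The clause (p3) is unit, so p3 = 1.
The clause (p4) is unit, so p4 = 1.
Now (p4') is unsatisfied and unit — conflict.
So every satisfying assignment has p2 = False.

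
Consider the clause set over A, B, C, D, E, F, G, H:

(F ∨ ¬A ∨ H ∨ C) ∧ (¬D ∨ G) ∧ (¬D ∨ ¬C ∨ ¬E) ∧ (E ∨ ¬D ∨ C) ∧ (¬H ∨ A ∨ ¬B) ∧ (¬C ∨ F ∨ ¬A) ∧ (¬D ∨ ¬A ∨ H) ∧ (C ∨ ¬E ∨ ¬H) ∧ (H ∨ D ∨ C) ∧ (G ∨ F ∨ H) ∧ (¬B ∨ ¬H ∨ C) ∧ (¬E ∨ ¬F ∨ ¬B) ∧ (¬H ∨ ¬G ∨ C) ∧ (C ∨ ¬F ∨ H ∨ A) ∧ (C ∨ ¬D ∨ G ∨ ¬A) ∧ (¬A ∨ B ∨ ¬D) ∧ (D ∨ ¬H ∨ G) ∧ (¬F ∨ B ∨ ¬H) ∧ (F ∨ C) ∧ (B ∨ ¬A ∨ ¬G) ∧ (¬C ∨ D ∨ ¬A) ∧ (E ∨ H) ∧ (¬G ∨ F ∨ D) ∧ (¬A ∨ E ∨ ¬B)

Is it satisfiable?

Try D = False.
Try H = False.
From the singleton clause (C), C = True.
From the singleton clause (¬A), A = False.
From the singleton clause (E), E = True.
Try G = False.
From the singleton clause (F), F = True.
From the singleton clause (¬B), B = False.
This assignment satisfies each clause.
A satisfying assignment: A=False; B=False; C=True; D=False; E=True; F=True; G=False; H=False.

Yes, satisfiable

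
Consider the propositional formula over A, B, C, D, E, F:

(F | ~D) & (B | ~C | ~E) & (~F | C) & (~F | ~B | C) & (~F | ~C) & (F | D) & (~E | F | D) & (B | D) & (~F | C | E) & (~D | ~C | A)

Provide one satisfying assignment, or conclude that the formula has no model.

UNSATISFIABLE

Suppose F = 1.
From the singleton clause (C), C = 1.
That conflicts with the unit clause (~C).
So F must be the other value — set F = 0.
From the singleton clause (~D), D = 0.
That conflicts with the unit clause (D).
Neither F = 1 nor F = 0 works.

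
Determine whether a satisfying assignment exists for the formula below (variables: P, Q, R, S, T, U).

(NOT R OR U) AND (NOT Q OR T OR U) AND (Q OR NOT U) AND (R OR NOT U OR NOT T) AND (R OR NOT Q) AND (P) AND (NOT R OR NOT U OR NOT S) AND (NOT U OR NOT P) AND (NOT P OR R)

(P) alone gives P = true.
(NOT U) alone gives U = false.
(NOT R) alone gives R = false.
Now (R) is unsatisfied and unit — conflict.
No assignment satisfies every clause.

No, unsatisfiable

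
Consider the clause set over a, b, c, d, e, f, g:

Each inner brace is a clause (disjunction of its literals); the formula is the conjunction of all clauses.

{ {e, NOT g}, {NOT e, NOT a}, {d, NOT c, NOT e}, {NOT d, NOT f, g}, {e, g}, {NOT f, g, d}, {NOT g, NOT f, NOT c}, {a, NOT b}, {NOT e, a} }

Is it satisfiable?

Case e = true:
Unit clause (NOT a) forces a = false.
That conflicts with the unit clause (a).
So e must be the other value — set e = false.
Unit clause (NOT g) forces g = false.
That conflicts with the unit clause (g).
Either choice for e ends in contradiction.
No assignment satisfies every clause.

No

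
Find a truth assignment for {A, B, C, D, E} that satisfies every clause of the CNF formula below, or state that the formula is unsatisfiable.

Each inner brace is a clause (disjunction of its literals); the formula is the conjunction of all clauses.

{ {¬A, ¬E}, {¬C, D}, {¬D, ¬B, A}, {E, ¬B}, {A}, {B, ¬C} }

(A) alone gives A = True.
(¬E) alone gives E = False.
(¬B) alone gives B = False.
(¬C) alone gives C = False.
No clause remains; D is free.

A ↦ True, B ↦ False, C ↦ False, D ↦ True, E ↦ False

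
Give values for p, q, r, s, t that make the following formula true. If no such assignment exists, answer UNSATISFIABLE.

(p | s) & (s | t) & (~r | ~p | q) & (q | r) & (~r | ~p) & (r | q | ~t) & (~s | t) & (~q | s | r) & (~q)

p ↦ 0; q ↦ 0; r ↦ 1; s ↦ 1; t ↦ 1

Unit clause (~q) forces q = 0.
Unit clause (r) forces r = 1.
Unit clause (~p) forces p = 0.
Unit clause (s) forces s = 1.
Unit clause (t) forces t = 1.
Every clause now holds.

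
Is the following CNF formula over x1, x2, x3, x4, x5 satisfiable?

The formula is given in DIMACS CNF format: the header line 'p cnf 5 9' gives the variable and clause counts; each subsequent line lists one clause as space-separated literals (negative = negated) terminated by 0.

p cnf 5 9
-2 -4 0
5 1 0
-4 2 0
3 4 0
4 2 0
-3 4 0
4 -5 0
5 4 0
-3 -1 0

Case x2 = False:
From the singleton clause (¬x4), x4 = False.
That conflicts with the unit clause (x4).
Backtrack on x2: now try x2 = True.
From the singleton clause (¬x4), x4 = False.
From the singleton clause (x3), x3 = True.
That conflicts with the unit clause (¬x3).
Neither x2 = True nor x2 = False works.
No assignment satisfies every clause.

No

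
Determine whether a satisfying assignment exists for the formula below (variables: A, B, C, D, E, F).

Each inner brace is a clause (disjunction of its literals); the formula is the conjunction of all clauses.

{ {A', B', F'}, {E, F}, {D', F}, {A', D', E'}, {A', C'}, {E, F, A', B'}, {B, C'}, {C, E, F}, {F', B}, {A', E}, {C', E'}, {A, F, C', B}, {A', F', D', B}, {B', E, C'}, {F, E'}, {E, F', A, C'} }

Case E = 1:
From the singleton clause (C'), C = 0.
From the singleton clause (F), F = 1.
From the singleton clause (B), B = 1.
From the singleton clause (A'), A = 0.
Every clause is now satisfied; D is unconstrained.
A satisfying assignment: A=0,  B=1,  C=0,  D=0,  E=1,  F=1.

Yes, satisfiable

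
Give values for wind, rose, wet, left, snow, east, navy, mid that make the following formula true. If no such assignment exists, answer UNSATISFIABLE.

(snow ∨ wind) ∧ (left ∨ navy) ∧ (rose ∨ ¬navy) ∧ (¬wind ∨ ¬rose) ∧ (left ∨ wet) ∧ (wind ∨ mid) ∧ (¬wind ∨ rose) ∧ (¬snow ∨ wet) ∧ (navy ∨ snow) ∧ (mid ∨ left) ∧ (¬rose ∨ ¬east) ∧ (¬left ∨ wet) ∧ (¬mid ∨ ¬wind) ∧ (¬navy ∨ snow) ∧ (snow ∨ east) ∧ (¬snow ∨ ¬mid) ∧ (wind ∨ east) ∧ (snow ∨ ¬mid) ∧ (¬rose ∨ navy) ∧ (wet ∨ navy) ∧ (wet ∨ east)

UNSATISFIABLE

Suppose snow = True.
From the singleton clause (wet), wet = True.
From the singleton clause (¬mid), mid = False.
From the singleton clause (wind), wind = True.
From the singleton clause (¬rose), rose = False.
That conflicts with the unit clause (rose).
That branch fails; take snow = False instead.
From the singleton clause (wind), wind = True.
From the singleton clause (¬rose), rose = False.
That conflicts with the unit clause (rose).
Both values of snow lead to a conflict.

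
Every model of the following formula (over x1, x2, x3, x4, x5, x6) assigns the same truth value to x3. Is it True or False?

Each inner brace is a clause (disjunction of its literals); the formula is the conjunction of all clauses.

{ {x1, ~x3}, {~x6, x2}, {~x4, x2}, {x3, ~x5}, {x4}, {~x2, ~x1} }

False

Suppose x3 = 1.
(x1) alone gives x1 = 1.
(x4) alone gives x4 = 1.
(x2) alone gives x2 = 1.
But (~x2) is also a unit clause — contradiction.
So every satisfying assignment has x3 = False.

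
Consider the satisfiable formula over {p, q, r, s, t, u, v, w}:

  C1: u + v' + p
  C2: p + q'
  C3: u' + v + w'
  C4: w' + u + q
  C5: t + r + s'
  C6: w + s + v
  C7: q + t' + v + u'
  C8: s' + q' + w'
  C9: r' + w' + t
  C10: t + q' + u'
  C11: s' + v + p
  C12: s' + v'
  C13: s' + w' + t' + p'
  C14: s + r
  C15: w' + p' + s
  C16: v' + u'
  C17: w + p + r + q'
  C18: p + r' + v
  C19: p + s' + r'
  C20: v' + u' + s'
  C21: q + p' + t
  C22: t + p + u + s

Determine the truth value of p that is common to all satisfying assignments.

True

Suppose p = 0.
From the singleton clause (q'), q = 0.
Branch on u: set u = 1.
From the singleton clause (v'), v = 0.
From the singleton clause (w'), w = 0.
From the singleton clause (s), s = 1.
But (s') is also a unit clause — contradiction.
So u must be the other value — set u = 0.
From the singleton clause (v'), v = 0.
From the singleton clause (w'), w = 0.
From the singleton clause (s), s = 1.
But (s') is also a unit clause — contradiction.
Neither u = 1 nor u = 0 works.
So every satisfying assignment has p = True.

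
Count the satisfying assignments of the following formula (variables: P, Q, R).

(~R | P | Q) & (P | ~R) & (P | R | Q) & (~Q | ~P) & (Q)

There are 2^3 = 8 truth assignments over (P, Q, R).
Check each against the 5 clauses (columns in the order P, Q, R):
  F F F  ✗ fails (P | R | Q)
  F F T  ✗ fails (~R | P | Q)
  F T F  ✓ satisfies all
  F T T  ✗ fails (P | ~R)
  T F F  ✗ fails (Q)
  T F T  ✗ fails (Q)
  T T F  ✗ fails (~Q | ~P)
  T T T  ✗ fails (~Q | ~P)
1 of the 8 rows is a model.

1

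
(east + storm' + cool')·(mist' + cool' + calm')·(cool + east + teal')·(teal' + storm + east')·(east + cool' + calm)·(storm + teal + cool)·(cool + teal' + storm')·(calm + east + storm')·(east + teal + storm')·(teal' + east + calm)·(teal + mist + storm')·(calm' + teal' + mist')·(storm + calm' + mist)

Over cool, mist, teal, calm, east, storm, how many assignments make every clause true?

8

There are 2^6 = 64 truth assignments over (cool, mist, teal, calm, east, storm).
Split on cool. With cool = 1, the clauses containing cool are satisfied and cool' drops from the rest; 6 of the 2^5 = 32 assignments to the other variables satisfy what remains.
With cool = 0, by the same count on the reduced clause set, 2 assignments work.
Total: 6 + 2 = 8.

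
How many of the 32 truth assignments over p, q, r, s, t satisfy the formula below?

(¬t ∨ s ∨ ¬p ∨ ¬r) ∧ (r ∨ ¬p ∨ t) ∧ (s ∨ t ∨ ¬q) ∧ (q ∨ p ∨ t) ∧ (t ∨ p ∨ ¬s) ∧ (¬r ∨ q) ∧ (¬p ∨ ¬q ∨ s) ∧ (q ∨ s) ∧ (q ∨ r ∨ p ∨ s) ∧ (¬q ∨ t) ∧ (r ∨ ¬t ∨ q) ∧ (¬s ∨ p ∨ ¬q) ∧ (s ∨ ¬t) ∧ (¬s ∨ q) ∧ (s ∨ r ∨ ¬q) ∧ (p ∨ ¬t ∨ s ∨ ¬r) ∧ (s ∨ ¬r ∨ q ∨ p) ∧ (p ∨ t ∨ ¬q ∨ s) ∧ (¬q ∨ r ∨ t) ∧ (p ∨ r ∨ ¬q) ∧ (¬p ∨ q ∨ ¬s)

2

There are 2^5 = 32 truth assignments over (p, q, r, s, t).
Split on p. With p = True, the clauses containing p are satisfied and ¬p drops from the rest; 2 of the 2^4 = 16 assignments to the other variables satisfy what remains.
With p = False, by the same count on the reduced clause set, 0 assignments work.
(One model: p=T, q=T, r=F, s=T, t=T.)
Total: 2 + 0 = 2.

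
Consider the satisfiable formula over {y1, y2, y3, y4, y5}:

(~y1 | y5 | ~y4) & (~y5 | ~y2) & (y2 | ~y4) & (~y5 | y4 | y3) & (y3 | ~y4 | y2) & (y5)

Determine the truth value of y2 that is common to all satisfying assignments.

Suppose y2 = 1.
From the singleton clause (~y5), y5 = 0.
But (y5) is also a unit clause — contradiction.
So every satisfying assignment has y2 = False.

False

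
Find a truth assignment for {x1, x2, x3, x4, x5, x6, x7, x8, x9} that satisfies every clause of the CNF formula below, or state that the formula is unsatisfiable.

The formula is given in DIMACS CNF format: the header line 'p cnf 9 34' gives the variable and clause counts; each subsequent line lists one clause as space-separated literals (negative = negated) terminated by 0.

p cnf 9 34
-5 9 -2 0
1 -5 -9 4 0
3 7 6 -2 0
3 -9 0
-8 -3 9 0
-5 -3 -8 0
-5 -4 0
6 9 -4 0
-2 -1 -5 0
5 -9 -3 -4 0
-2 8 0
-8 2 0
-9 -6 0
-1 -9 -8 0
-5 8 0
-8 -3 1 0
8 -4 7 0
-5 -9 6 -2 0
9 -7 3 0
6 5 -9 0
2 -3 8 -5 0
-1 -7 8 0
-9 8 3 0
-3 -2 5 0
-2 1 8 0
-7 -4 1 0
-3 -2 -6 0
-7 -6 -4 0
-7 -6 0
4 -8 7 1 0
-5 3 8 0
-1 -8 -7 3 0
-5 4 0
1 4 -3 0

Branch on x3: set x3 = False.
From the singleton clause (¬x9), x9 = False.
From the singleton clause (¬x7), x7 = False.
Branch on x5: set x5 = False.
Branch on x6: set x6 = True.
Branch on x2: set x2 = True.
From the singleton clause (x8), x8 = True.
Branch on x4: set x4 = True.
All clauses hold; x1 can take either value.

x1=True; x2=True; x3=False; x4=True; x5=False; x6=True; x7=False; x8=True; x9=False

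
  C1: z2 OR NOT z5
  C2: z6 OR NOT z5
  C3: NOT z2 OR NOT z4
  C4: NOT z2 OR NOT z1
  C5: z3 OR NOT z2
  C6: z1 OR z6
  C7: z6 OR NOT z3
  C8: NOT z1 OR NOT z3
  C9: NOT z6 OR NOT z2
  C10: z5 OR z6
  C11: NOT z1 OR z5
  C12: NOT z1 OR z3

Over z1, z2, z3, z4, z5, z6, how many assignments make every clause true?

There are 2^6 = 64 truth assignments over (z1, z2, z3, z4, z5, z6).
Split on z4. With z4 = true, the clauses containing z4 are satisfied and NOT z4 drops from the rest; 2 of the 2^5 = 32 assignments to the other variables satisfy what remains.
With z4 = false, by the same count on the reduced clause set, 2 assignments work.
Total: 2 + 2 = 4.

4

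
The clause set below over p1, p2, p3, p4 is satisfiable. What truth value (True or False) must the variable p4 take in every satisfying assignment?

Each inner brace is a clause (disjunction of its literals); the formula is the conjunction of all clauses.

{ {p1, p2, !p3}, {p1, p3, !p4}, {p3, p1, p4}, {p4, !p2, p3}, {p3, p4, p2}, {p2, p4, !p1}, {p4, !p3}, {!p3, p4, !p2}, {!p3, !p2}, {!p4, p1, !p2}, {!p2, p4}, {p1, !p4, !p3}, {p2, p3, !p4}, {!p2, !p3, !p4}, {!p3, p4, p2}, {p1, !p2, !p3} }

True

Suppose p4 = false.
The clause (!p3) is unit, so p3 = false.
The clause (p1) is unit, so p1 = true.
The clause (!p2) is unit, so p2 = false.
That conflicts with the unit clause (p2).
So every satisfying assignment has p4 = True.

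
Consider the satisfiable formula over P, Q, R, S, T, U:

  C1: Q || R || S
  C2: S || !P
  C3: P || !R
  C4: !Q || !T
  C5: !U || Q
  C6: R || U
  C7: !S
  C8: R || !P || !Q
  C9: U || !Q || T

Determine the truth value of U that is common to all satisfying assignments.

True

Suppose U = false.
(R) alone gives R = true.
(P) alone gives P = true.
(S) alone gives S = true.
Now (!S) is unsatisfied and unit — conflict.
So every satisfying assignment has U = True.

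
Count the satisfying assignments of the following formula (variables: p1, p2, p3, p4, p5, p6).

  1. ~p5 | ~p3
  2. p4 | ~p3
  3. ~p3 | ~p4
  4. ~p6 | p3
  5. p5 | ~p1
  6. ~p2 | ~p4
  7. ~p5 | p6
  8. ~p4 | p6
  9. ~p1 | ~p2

2

There are 2^6 = 64 truth assignments over (p1, p2, p3, p4, p5, p6).
Split on p1. With p1 = 1, the clauses containing p1 are satisfied and ~p1 drops from the rest; 0 of the 2^5 = 32 assignments to the other variables satisfy what remains.
With p1 = 0, by the same count on the reduced clause set, 2 assignments work.
(One model: p1=F, p2=F, p3=F, p4=F, p5=F, p6=F.)
Total: 0 + 2 = 2.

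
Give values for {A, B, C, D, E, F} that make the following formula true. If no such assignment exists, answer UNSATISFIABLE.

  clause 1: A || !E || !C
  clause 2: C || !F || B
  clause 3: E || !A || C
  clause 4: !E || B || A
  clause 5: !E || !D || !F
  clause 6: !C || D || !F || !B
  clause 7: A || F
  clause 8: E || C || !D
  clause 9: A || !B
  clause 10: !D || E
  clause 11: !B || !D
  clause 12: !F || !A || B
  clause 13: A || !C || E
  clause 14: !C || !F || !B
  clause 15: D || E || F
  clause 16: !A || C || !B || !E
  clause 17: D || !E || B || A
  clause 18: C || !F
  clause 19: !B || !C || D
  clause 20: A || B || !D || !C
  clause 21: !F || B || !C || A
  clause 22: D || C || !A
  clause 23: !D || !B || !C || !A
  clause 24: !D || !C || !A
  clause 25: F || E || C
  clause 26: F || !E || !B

A: true, B: false, C: false, D: true, E: true, F: false

Branch on A: set A = true.
Branch on E: set E = true.
Branch on D: set D = true.
Unit clause (!F) forces F = false.
Unit clause (!B) forces B = false.
Unit clause (!C) forces C = false.
This assignment satisfies each clause.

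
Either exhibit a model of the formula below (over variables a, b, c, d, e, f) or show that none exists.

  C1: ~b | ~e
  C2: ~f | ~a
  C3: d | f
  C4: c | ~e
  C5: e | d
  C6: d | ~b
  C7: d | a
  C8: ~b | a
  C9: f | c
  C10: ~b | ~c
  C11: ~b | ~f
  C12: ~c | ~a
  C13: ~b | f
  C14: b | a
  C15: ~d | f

UNSATISFIABLE

Try b = 0.
Unit clause (a) forces a = 1.
Unit clause (~f) forces f = 0.
Unit clause (d) forces d = 1.
That conflicts with the unit clause (~d).
So b must be the other value — set b = 1.
Unit clause (~e) forces e = 0.
Unit clause (d) forces d = 1.
Unit clause (a) forces a = 1.
Unit clause (~f) forces f = 0.
That conflicts with the unit clause (f).
Both values of b lead to a conflict.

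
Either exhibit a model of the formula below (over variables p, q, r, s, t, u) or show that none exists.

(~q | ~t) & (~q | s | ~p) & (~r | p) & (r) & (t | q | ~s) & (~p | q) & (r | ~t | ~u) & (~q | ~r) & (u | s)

UNSATISFIABLE

The clause (r) is unit, so r = 1.
The clause (p) is unit, so p = 1.
The clause (q) is unit, so q = 1.
But (~q) is also a unit clause — contradiction.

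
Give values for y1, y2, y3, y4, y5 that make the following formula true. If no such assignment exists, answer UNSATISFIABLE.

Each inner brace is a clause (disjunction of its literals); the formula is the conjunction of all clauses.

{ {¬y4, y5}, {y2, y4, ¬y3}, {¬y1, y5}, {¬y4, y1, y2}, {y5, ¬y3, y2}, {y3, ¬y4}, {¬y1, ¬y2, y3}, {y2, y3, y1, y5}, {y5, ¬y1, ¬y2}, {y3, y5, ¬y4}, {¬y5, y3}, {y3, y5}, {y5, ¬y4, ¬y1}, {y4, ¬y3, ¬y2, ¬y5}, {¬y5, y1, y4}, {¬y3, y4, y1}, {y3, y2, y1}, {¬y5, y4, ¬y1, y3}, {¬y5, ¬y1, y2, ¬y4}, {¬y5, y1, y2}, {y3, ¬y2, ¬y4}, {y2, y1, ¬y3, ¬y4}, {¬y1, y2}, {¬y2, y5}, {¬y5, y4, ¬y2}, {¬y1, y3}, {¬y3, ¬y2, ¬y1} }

Try y4 = True.
The clause (y5) is unit, so y5 = True.
The clause (y3) is unit, so y3 = True.
Try y1 = False.
The clause (y2) is unit, so y2 = True.
This assignment satisfies each clause.

y1=False,  y2=True,  y3=True,  y4=True,  y5=True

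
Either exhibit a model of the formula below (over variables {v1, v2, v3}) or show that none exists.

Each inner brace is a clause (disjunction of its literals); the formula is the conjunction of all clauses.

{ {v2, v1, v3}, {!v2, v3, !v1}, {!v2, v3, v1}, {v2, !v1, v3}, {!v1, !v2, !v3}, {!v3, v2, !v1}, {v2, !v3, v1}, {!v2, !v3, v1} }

Suppose v2 = true.
Suppose v3 = true.
From the singleton clause (!v1), v1 = false.
But (v1) is also a unit clause — contradiction.
That branch fails; take v3 = false instead.
From the singleton clause (!v1), v1 = false.
But (v1) is also a unit clause — contradiction.
Neither v3 = true nor v3 = false works.
That branch fails; take v2 = false instead.
Suppose v1 = true.
From the singleton clause (v3), v3 = true.
But (!v3) is also a unit clause — contradiction.
That branch fails; take v1 = false instead.
From the singleton clause (v3), v3 = true.
But (!v3) is also a unit clause — contradiction.
Neither v1 = true nor v1 = false works.
Neither v2 = true nor v2 = false works.

UNSATISFIABLE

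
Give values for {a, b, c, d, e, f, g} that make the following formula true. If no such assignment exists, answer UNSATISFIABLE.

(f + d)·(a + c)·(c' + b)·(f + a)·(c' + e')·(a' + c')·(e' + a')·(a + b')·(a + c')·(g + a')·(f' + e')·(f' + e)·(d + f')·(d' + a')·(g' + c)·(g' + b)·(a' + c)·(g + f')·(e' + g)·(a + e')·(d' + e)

Try f = 1.
Unit clause (e') forces e = 0.
That conflicts with the unit clause (e).
So f must be the other value — set f = 0.
Unit clause (d) forces d = 1.
Unit clause (a) forces a = 1.
That conflicts with the unit clause (a').
Both values of f lead to a conflict.

UNSATISFIABLE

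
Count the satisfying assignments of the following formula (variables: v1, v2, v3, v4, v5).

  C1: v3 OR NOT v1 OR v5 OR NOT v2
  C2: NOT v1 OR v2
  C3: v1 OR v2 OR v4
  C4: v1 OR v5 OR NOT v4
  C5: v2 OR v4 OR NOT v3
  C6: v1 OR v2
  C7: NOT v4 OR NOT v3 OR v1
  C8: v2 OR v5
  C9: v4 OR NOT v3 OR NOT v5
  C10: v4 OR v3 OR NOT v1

8

There are 2^5 = 32 truth assignments over (v1, v2, v3, v4, v5).
Split on v1. With v1 = true, the clauses containing v1 are satisfied and NOT v1 drops from the rest; 4 of the 2^4 = 16 assignments to the other variables satisfy what remains.
With v1 = false, by the same count on the reduced clause set, 4 assignments work.
(One model: v1=F, v2=T, v3=F, v4=F, v5=F.)
Total: 4 + 4 = 8.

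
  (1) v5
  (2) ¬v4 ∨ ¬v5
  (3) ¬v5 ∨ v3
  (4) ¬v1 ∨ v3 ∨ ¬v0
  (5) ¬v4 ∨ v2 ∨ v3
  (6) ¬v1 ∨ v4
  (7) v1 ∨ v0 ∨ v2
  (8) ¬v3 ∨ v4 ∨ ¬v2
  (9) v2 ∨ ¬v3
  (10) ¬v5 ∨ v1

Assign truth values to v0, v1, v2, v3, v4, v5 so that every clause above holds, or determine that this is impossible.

The clause (v5) is unit, so v5 = True.
The clause (¬v4) is unit, so v4 = False.
The clause (v3) is unit, so v3 = True.
The clause (¬v1) is unit, so v1 = False.
Now (v1) is unsatisfied and unit — conflict.

UNSATISFIABLE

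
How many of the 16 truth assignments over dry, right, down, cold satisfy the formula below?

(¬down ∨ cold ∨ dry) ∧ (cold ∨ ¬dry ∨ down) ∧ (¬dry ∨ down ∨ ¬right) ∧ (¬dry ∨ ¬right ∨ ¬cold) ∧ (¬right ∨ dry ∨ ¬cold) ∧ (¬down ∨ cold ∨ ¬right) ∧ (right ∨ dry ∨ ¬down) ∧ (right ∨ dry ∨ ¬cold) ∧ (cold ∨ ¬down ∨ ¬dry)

There are 2^4 = 16 truth assignments over (dry, right, down, cold).
Split on dry. With dry = True, the clauses containing dry are satisfied and ¬dry drops from the rest; 2 of the 2^3 = 8 assignments to the other variables satisfy what remains.
With dry = False, by the same count on the reduced clause set, 2 assignments work.
(One model: dry=F, right=F, down=F, cold=F.)
Total: 2 + 2 = 4.

4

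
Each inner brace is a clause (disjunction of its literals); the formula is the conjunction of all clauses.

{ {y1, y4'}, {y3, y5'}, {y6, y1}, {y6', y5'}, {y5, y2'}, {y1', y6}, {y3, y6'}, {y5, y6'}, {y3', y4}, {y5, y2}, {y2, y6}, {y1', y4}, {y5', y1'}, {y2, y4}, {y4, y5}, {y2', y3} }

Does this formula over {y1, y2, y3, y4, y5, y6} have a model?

No

Branch on y1: set y1 = 1.
Unit clause (y6) forces y6 = 1.
Unit clause (y5') forces y5 = 0.
Now (y5) is unsatisfied and unit — conflict.
That branch fails; take y1 = 0 instead.
Unit clause (y4') forces y4 = 0.
Unit clause (y6) forces y6 = 1.
Unit clause (y5') forces y5 = 0.
Now (y5) is unsatisfied and unit — conflict.
Either choice for y1 ends in contradiction.
No assignment satisfies every clause.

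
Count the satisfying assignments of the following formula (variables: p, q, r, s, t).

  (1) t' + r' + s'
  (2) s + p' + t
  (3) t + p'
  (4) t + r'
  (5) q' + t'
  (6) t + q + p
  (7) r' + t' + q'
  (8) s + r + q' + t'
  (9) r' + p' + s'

There are 2^5 = 32 truth assignments over (p, q, r, s, t).
Split on s. With s = 1, the clauses containing s are satisfied and s' drops from the rest; 3 of the 2^4 = 16 assignments to the other variables satisfy what remains.
With s = 0, by the same count on the reduced clause set, 5 assignments work.
(One model: p=F, q=F, r=F, s=F, t=T.)
Total: 3 + 5 = 8.

8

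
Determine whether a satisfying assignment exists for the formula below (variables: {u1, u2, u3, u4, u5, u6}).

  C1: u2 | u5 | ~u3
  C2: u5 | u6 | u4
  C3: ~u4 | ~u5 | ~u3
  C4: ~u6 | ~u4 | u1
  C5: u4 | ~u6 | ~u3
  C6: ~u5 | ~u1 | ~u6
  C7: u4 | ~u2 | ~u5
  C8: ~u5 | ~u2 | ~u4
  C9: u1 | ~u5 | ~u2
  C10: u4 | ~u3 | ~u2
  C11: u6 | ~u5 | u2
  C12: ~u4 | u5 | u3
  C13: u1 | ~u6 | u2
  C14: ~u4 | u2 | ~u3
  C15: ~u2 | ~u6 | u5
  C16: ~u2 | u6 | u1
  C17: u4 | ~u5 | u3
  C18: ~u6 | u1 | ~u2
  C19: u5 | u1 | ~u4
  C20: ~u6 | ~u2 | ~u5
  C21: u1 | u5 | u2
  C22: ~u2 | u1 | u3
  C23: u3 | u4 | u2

Yes

Suppose u2 = 1.
Suppose u4 = 1.
Unit clause (~u5) forces u5 = 0.
Unit clause (u3) forces u3 = 1.
Unit clause (~u6) forces u6 = 0.
Unit clause (u1) forces u1 = 1.
All clauses are satisfied.
A satisfying assignment: u1 ↦ 1,  u2 ↦ 1,  u3 ↦ 1,  u4 ↦ 1,  u5 ↦ 0,  u6 ↦ 0.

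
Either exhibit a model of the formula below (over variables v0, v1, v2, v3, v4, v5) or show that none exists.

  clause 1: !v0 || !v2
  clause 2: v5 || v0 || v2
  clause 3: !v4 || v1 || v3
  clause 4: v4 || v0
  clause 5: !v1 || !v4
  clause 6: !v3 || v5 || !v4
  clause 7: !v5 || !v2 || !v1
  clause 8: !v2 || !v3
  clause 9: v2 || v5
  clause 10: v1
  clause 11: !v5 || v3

v0=true, v1=true, v2=false, v3=true, v4=false, v5=true

Unit clause (v1) forces v1 = true.
Unit clause (!v4) forces v4 = false.
Unit clause (v0) forces v0 = true.
Unit clause (!v2) forces v2 = false.
Unit clause (v5) forces v5 = true.
Unit clause (v3) forces v3 = true.
All clauses are satisfied.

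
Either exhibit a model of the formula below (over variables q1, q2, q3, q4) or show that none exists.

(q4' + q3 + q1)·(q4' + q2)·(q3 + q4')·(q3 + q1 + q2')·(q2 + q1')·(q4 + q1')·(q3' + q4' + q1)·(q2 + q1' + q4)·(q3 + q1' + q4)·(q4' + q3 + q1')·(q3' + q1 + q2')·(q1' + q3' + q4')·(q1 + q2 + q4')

q1: 0,  q2: 0,  q3: 0,  q4: 0

Suppose q4 = 0.
The clause (q1') is unit, so q1 = 0.
Suppose q3 = 0.
The clause (q2') is unit, so q2 = 0.
This assignment satisfies each clause.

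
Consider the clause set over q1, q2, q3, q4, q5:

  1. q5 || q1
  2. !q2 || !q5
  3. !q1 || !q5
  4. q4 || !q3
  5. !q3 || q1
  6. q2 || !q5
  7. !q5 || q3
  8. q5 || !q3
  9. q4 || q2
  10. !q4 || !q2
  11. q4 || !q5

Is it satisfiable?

Yes

Suppose q5 = false.
Unit clause (q1) forces q1 = true.
Unit clause (!q3) forces q3 = false.
Suppose q4 = false.
Unit clause (q2) forces q2 = true.
This assignment satisfies each clause.
A satisfying assignment: q1: true; q2: true; q3: false; q4: false; q5: false.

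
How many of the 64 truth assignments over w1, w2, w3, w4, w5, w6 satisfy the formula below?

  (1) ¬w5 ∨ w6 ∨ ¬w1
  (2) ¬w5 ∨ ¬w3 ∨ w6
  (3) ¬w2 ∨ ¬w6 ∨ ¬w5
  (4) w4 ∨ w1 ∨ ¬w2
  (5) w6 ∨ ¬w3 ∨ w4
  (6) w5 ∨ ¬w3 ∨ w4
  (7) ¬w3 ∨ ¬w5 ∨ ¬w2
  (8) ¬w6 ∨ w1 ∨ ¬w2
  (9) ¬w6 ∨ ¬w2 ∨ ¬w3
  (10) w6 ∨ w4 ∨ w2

27

There are 2^6 = 64 truth assignments over (w1, w2, w3, w4, w5, w6).
Split on w6. With w6 = True, the clauses containing w6 are satisfied and ¬w6 drops from the rest; 16 of the 2^5 = 32 assignments to the other variables satisfy what remains.
With w6 = False, by the same count on the reduced clause set, 11 assignments work.
Total: 16 + 11 = 27.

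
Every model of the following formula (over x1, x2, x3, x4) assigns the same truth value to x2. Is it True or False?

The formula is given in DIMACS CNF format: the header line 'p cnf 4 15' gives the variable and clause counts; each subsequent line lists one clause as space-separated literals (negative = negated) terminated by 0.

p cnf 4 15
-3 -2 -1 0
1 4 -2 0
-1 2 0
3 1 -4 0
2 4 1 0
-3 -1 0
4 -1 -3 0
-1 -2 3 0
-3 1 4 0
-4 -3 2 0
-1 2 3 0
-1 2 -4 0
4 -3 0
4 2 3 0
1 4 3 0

Suppose x2 = False.
From the singleton clause (¬x1), x1 = False.
From the singleton clause (x4), x4 = True.
From the singleton clause (x3), x3 = True.
But (¬x3) is also a unit clause — contradiction.
So every satisfying assignment has x2 = True.

True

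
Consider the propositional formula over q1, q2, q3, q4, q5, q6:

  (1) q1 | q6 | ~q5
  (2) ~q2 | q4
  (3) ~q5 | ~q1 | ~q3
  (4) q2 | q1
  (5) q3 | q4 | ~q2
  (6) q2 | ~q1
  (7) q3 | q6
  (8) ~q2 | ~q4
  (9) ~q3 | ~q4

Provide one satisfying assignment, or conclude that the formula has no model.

Try q2 = 0.
From the singleton clause (q1), q1 = 1.
But (~q1) is also a unit clause — contradiction.
That branch fails; take q2 = 1 instead.
From the singleton clause (q4), q4 = 1.
But (~q4) is also a unit clause — contradiction.
Both values of q2 lead to a conflict.

UNSATISFIABLE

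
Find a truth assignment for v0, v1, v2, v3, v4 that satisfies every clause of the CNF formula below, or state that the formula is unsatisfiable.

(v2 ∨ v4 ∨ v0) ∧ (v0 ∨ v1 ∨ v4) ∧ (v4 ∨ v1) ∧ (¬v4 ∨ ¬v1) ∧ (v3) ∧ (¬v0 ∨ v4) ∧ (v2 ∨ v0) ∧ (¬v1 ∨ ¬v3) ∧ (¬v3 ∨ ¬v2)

v0=True; v1=False; v2=False; v3=True; v4=True

The clause (v3) is unit, so v3 = True.
The clause (¬v1) is unit, so v1 = False.
The clause (v4) is unit, so v4 = True.
The clause (¬v2) is unit, so v2 = False.
The clause (v0) is unit, so v0 = True.
All clauses are satisfied.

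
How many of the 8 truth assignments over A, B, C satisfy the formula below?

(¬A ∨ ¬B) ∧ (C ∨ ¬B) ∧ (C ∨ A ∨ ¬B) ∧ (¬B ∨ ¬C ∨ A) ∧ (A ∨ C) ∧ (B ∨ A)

2

There are 2^3 = 8 truth assignments over (A, B, C).
Check each against the 6 clauses (columns in the order A, B, C):
  F F F  ✗ fails (A ∨ C)
  F F T  ✗ fails (B ∨ A)
  F T F  ✗ fails (C ∨ ¬B)
  F T T  ✗ fails (¬B ∨ ¬C ∨ A)
  T F F  ✓ satisfies all
  T F T  ✓ satisfies all
  T T F  ✗ fails (¬A ∨ ¬B)
  T T T  ✗ fails (¬A ∨ ¬B)
2 of the 8 rows are models.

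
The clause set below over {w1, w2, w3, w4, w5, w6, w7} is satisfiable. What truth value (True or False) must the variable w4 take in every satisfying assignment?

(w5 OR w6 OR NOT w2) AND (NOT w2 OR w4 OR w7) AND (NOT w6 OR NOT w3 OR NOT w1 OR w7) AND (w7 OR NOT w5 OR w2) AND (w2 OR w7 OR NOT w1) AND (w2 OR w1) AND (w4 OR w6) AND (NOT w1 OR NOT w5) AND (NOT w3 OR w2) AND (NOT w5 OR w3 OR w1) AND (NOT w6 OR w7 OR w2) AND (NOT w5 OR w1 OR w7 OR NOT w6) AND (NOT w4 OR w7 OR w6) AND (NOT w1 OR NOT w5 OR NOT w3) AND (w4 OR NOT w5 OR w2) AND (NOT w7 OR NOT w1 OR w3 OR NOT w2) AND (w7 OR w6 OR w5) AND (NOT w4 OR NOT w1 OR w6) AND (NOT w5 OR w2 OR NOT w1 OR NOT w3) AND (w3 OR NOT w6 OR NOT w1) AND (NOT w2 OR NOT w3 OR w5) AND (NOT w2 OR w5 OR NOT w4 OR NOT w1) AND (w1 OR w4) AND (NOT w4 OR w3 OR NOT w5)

Suppose w4 = false.
From the singleton clause (w6), w6 = true.
From the singleton clause (w1), w1 = true.
From the singleton clause (NOT w5), w5 = false.
From the singleton clause (w3), w3 = true.
From the singleton clause (w7), w7 = true.
From the singleton clause (w2), w2 = true.
That conflicts with the unit clause (NOT w2).
So every satisfying assignment has w4 = True.

True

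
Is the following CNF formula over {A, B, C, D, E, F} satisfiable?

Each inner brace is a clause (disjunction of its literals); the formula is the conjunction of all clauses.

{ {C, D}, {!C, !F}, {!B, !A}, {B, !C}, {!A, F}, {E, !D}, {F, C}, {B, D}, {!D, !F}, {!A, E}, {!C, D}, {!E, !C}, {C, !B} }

Unsatisfiable

Try C = true.
The clause (!F) is unit, so F = false.
The clause (B) is unit, so B = true.
The clause (!A) is unit, so A = false.
The clause (D) is unit, so D = true.
The clause (E) is unit, so E = true.
That conflicts with the unit clause (!E).
Undo C and try C = false.
The clause (D) is unit, so D = true.
The clause (E) is unit, so E = true.
The clause (F) is unit, so F = true.
That conflicts with the unit clause (!F).
Either choice for C ends in contradiction.
No assignment satisfies every clause.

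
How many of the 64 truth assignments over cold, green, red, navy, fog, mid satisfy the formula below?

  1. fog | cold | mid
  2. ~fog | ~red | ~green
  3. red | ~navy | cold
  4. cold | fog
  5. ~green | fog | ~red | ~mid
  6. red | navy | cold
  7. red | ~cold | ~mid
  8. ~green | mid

There are 2^6 = 64 truth assignments over (cold, green, red, navy, fog, mid).
Split on mid. With mid = 1, the clauses containing mid are satisfied and ~mid drops from the rest; 6 of the 2^5 = 32 assignments to the other variables satisfy what remains.
With mid = 0, by the same count on the reduced clause set, 10 assignments work.
(One model: cold=F, green=F, red=T, navy=F, fog=T, mid=F.)
Total: 6 + 10 = 16.

16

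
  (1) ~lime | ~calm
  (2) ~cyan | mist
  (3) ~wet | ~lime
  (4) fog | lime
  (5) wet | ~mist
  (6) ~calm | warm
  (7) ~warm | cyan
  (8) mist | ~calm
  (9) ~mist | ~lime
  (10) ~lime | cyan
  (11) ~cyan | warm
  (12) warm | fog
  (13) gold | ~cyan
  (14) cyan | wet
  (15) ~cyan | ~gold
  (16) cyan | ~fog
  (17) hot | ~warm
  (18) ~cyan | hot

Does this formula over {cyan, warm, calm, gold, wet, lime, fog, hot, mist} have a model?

Suppose lime = 0.
Unit clause (fog) forces fog = 1.
Unit clause (cyan) forces cyan = 1.
Unit clause (mist) forces mist = 1.
Unit clause (wet) forces wet = 1.
Unit clause (warm) forces warm = 1.
Unit clause (gold) forces gold = 1.
But (~gold) is also a unit clause — contradiction.
Undo lime and try lime = 1.
Unit clause (~calm) forces calm = 0.
Unit clause (~wet) forces wet = 0.
Unit clause (~mist) forces mist = 0.
Unit clause (~cyan) forces cyan = 0.
But (cyan) is also a unit clause — contradiction.
Neither lime = 1 nor lime = 0 works.
No assignment satisfies every clause.

No, unsatisfiable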